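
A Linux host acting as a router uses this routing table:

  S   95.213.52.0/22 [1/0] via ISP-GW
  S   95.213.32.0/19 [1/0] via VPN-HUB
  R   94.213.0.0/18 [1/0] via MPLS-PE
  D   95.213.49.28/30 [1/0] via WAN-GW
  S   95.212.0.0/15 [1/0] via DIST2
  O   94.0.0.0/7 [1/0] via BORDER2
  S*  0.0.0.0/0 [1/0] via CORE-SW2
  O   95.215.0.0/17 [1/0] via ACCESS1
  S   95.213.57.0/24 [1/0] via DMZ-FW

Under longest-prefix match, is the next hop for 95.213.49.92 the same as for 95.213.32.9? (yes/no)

yes

95.213.49.92: longest match 95.213.32.0/19 -> VPN-HUB
95.213.32.9: longest match 95.213.32.0/19 -> VPN-HUB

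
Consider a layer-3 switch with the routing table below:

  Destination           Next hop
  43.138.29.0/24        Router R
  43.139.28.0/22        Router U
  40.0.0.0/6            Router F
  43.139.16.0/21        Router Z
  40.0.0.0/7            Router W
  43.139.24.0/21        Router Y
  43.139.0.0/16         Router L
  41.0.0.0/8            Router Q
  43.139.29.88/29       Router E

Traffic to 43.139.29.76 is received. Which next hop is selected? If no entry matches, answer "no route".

Router U

Routes whose prefix contains 43.139.29.76:
  40.0.0.0/6 (40.0.0.0 - 43.255.255.255) -> Router F
  43.139.0.0/16 (43.139.0.0 - 43.139.255.255) -> Router L
  43.139.24.0/21 (43.139.24.0 - 43.139.31.255) -> Router Y
  43.139.28.0/22 (43.139.28.0 - 43.139.31.255) -> Router U
More-specific entries that do NOT match:
  43.139.29.88/29 (43.139.29.88 - 43.139.29.95) does not contain 43.139.29.76
  43.138.29.0/24 (43.138.29.0 - 43.138.29.255) does not contain 43.139.29.76
Longest matching prefix is /22 -> next hop Router U.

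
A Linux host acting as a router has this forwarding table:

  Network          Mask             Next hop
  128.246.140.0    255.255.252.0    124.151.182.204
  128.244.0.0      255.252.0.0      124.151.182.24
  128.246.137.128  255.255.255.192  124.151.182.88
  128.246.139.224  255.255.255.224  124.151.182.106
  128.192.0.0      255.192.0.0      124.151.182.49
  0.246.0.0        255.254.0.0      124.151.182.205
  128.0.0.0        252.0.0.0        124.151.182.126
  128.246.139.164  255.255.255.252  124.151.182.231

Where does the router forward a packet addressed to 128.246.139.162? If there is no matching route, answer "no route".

Routes whose prefix contains 128.246.139.162:
  128.0.0.0/6 (128.0.0.0 - 131.255.255.255) -> 124.151.182.126
  128.192.0.0/10 (128.192.0.0 - 128.255.255.255) -> 124.151.182.49
  128.244.0.0/14 (128.244.0.0 - 128.247.255.255) -> 124.151.182.24
More-specific entries that do NOT match:
  128.246.139.164/30 (128.246.139.164 - 128.246.139.167) does not contain 128.246.139.162
  128.246.139.224/27 (128.246.139.224 - 128.246.139.255) does not contain 128.246.139.162
  128.246.137.128/26 (128.246.137.128 - 128.246.137.191) does not contain 128.246.139.162
  128.246.140.0/22 (128.246.140.0 - 128.246.143.255) does not contain 128.246.139.162
  0.246.0.0/15 (0.246.0.0 - 0.247.255.255) does not contain 128.246.139.162
Longest matching prefix is /14 -> next hop 124.151.182.24.

124.151.182.24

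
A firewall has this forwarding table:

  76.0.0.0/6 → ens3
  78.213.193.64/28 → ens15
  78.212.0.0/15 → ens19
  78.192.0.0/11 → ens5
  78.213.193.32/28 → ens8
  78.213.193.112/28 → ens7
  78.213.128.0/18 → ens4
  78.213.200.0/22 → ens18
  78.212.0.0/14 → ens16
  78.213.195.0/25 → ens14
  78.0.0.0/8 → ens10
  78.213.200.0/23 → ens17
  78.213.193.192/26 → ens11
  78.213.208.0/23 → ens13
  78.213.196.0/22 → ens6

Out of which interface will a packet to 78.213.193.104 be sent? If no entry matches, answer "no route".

Routes whose prefix contains 78.213.193.104:
  76.0.0.0/6 (76.0.0.0 - 79.255.255.255) -> ens3
  78.0.0.0/8 (78.0.0.0 - 78.255.255.255) -> ens10
  78.192.0.0/11 (78.192.0.0 - 78.223.255.255) -> ens5
  78.212.0.0/14 (78.212.0.0 - 78.215.255.255) -> ens16
  78.212.0.0/15 (78.212.0.0 - 78.213.255.255) -> ens19
More-specific entries that do NOT match:
  78.213.193.64/28 (78.213.193.64 - 78.213.193.79) does not contain 78.213.193.104
  78.213.193.32/28 (78.213.193.32 - 78.213.193.47) does not contain 78.213.193.104
  78.213.193.112/28 (78.213.193.112 - 78.213.193.127) does not contain 78.213.193.104
  78.213.193.192/26 (78.213.193.192 - 78.213.193.255) does not contain 78.213.193.104
  78.213.195.0/25 (78.213.195.0 - 78.213.195.127) does not contain 78.213.193.104
  78.213.200.0/23 (78.213.200.0 - 78.213.201.255) does not contain 78.213.193.104
  78.213.208.0/23 (78.213.208.0 - 78.213.209.255) does not contain 78.213.193.104
  78.213.200.0/22 (78.213.200.0 - 78.213.203.255) does not contain 78.213.193.104
  78.213.196.0/22 (78.213.196.0 - 78.213.199.255) does not contain 78.213.193.104
  78.213.128.0/18 (78.213.128.0 - 78.213.191.255) does not contain 78.213.193.104
Longest matching prefix is /15 -> interface ens19.

ens19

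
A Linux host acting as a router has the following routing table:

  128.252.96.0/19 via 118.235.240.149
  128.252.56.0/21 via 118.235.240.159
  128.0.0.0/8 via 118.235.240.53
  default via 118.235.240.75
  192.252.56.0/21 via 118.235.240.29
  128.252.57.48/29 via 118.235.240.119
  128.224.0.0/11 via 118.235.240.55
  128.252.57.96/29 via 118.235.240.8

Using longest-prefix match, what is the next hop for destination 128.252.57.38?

Routes whose prefix contains 128.252.57.38:
  0.0.0.0/0 (default, matches everything) -> 118.235.240.75
  128.0.0.0/8 (128.0.0.0 - 128.255.255.255) -> 118.235.240.53
  128.224.0.0/11 (128.224.0.0 - 128.255.255.255) -> 118.235.240.55
  128.252.56.0/21 (128.252.56.0 - 128.252.63.255) -> 118.235.240.159
More-specific entries that do NOT match:
  128.252.57.48/29 (128.252.57.48 - 128.252.57.55) does not contain 128.252.57.38
  128.252.57.96/29 (128.252.57.96 - 128.252.57.103) does not contain 128.252.57.38
Longest matching prefix is /21 -> next hop 118.235.240.159.

118.235.240.159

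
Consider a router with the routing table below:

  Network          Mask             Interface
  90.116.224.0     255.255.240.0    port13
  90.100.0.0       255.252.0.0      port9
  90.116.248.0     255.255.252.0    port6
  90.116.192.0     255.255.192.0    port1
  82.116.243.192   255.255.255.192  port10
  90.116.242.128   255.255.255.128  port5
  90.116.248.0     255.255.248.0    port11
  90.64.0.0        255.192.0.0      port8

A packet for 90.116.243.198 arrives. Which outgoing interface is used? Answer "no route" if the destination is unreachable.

port1

Routes whose prefix contains 90.116.243.198:
  90.64.0.0/10 (90.64.0.0 - 90.127.255.255) -> port8
  90.116.192.0/18 (90.116.192.0 - 90.116.255.255) -> port1
More-specific entries that do NOT match:
  82.116.243.192/26 (82.116.243.192 - 82.116.243.255) does not contain 90.116.243.198
  90.116.242.128/25 (90.116.242.128 - 90.116.242.255) does not contain 90.116.243.198
  90.116.248.0/22 (90.116.248.0 - 90.116.251.255) does not contain 90.116.243.198
  90.116.248.0/21 (90.116.248.0 - 90.116.255.255) does not contain 90.116.243.198
  90.116.224.0/20 (90.116.224.0 - 90.116.239.255) does not contain 90.116.243.198
Longest matching prefix is /18 -> interface port1.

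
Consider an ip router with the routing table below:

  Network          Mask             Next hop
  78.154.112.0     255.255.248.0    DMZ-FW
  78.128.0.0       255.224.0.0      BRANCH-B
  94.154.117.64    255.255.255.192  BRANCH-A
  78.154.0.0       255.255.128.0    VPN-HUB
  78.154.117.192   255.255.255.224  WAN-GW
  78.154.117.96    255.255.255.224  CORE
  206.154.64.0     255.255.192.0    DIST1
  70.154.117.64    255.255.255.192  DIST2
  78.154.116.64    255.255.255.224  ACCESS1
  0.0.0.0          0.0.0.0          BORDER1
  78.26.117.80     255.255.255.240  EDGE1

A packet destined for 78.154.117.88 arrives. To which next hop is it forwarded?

DMZ-FW

Routes whose prefix contains 78.154.117.88:
  0.0.0.0/0 (default, matches everything) -> BORDER1
  78.128.0.0/11 (78.128.0.0 - 78.159.255.255) -> BRANCH-B
  78.154.0.0/17 (78.154.0.0 - 78.154.127.255) -> VPN-HUB
  78.154.112.0/21 (78.154.112.0 - 78.154.119.255) -> DMZ-FW
More-specific entries that do NOT match:
  78.26.117.80/28 (78.26.117.80 - 78.26.117.95) does not contain 78.154.117.88
  78.154.117.192/27 (78.154.117.192 - 78.154.117.223) does not contain 78.154.117.88
  78.154.117.96/27 (78.154.117.96 - 78.154.117.127) does not contain 78.154.117.88
  78.154.116.64/27 (78.154.116.64 - 78.154.116.95) does not contain 78.154.117.88
  94.154.117.64/26 (94.154.117.64 - 94.154.117.127) does not contain 78.154.117.88
  70.154.117.64/26 (70.154.117.64 - 70.154.117.127) does not contain 78.154.117.88
Longest matching prefix is /21 -> next hop DMZ-FW.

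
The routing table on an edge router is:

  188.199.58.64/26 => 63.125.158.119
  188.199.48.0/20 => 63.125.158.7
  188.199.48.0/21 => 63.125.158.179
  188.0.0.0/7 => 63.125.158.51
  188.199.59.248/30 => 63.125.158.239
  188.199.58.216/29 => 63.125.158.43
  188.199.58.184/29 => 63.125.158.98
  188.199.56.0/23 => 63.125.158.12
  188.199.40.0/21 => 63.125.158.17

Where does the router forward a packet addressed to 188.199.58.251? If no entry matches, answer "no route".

63.125.158.7

Routes whose prefix contains 188.199.58.251:
  188.0.0.0/7 (188.0.0.0 - 189.255.255.255) -> 63.125.158.51
  188.199.48.0/20 (188.199.48.0 - 188.199.63.255) -> 63.125.158.7
More-specific entries that do NOT match:
  188.199.59.248/30 (188.199.59.248 - 188.199.59.251) does not contain 188.199.58.251
  188.199.58.216/29 (188.199.58.216 - 188.199.58.223) does not contain 188.199.58.251
  188.199.58.184/29 (188.199.58.184 - 188.199.58.191) does not contain 188.199.58.251
  188.199.58.64/26 (188.199.58.64 - 188.199.58.127) does not contain 188.199.58.251
  188.199.56.0/23 (188.199.56.0 - 188.199.57.255) does not contain 188.199.58.251
  188.199.48.0/21 (188.199.48.0 - 188.199.55.255) does not contain 188.199.58.251
  188.199.40.0/21 (188.199.40.0 - 188.199.47.255) does not contain 188.199.58.251
Longest matching prefix is /20 -> next hop 63.125.158.7.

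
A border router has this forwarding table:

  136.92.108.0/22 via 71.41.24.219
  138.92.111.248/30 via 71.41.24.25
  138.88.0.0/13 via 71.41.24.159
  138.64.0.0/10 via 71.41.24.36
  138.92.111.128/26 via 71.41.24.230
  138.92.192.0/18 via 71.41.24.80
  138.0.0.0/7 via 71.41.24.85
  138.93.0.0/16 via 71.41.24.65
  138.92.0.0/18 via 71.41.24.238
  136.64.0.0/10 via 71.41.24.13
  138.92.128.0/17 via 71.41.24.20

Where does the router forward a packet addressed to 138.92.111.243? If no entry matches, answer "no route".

71.41.24.159

Routes whose prefix contains 138.92.111.243:
  138.0.0.0/7 (138.0.0.0 - 139.255.255.255) -> 71.41.24.85
  138.64.0.0/10 (138.64.0.0 - 138.127.255.255) -> 71.41.24.36
  138.88.0.0/13 (138.88.0.0 - 138.95.255.255) -> 71.41.24.159
More-specific entries that do NOT match:
  138.92.111.248/30 (138.92.111.248 - 138.92.111.251) does not contain 138.92.111.243
  138.92.111.128/26 (138.92.111.128 - 138.92.111.191) does not contain 138.92.111.243
  136.92.108.0/22 (136.92.108.0 - 136.92.111.255) does not contain 138.92.111.243
  138.92.192.0/18 (138.92.192.0 - 138.92.255.255) does not contain 138.92.111.243
  138.92.0.0/18 (138.92.0.0 - 138.92.63.255) does not contain 138.92.111.243
  138.92.128.0/17 (138.92.128.0 - 138.92.255.255) does not contain 138.92.111.243
  138.93.0.0/16 (138.93.0.0 - 138.93.255.255) does not contain 138.92.111.243
Longest matching prefix is /13 -> next hop 71.41.24.159.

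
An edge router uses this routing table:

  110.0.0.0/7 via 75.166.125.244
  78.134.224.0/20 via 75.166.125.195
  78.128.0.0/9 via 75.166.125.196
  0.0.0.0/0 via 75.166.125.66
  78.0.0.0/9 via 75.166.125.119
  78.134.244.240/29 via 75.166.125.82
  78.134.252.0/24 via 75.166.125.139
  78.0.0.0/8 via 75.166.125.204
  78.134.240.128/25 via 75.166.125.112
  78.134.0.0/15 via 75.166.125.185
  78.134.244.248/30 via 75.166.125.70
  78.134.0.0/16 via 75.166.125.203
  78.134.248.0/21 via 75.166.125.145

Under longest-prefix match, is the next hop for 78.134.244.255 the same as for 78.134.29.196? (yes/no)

yes

78.134.244.255: longest match 78.134.0.0/16 -> 75.166.125.203
78.134.29.196: longest match 78.134.0.0/16 -> 75.166.125.203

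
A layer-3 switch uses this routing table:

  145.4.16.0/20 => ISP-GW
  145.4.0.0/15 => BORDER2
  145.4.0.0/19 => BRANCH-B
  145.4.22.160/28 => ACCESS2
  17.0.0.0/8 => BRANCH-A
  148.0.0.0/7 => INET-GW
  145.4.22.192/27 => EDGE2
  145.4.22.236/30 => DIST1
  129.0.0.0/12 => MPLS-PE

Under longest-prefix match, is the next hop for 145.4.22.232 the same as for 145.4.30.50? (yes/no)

145.4.22.232: longest match 145.4.16.0/20 -> ISP-GW
145.4.30.50: longest match 145.4.16.0/20 -> ISP-GW

yes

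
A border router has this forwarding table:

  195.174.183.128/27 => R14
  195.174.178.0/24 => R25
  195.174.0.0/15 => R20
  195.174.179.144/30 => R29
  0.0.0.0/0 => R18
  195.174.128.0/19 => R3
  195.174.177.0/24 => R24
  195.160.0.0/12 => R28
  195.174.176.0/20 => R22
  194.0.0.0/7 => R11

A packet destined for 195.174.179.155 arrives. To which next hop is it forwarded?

Routes whose prefix contains 195.174.179.155:
  0.0.0.0/0 (default, matches everything) -> R18
  194.0.0.0/7 (194.0.0.0 - 195.255.255.255) -> R11
  195.160.0.0/12 (195.160.0.0 - 195.175.255.255) -> R28
  195.174.0.0/15 (195.174.0.0 - 195.175.255.255) -> R20
  195.174.176.0/20 (195.174.176.0 - 195.174.191.255) -> R22
More-specific entries that do NOT match:
  195.174.179.144/30 (195.174.179.144 - 195.174.179.147) does not contain 195.174.179.155
  195.174.183.128/27 (195.174.183.128 - 195.174.183.159) does not contain 195.174.179.155
  195.174.178.0/24 (195.174.178.0 - 195.174.178.255) does not contain 195.174.179.155
  195.174.177.0/24 (195.174.177.0 - 195.174.177.255) does not contain 195.174.179.155
Longest matching prefix is /20 -> next hop R22.

R22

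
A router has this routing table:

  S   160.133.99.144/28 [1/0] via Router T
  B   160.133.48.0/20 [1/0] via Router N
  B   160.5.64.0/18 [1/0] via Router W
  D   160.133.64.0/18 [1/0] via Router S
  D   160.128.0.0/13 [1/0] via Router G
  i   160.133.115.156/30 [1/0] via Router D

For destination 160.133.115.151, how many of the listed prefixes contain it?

Prefixes containing 160.133.115.151:
  160.128.0.0/13 (160.128.0.0 - 160.135.255.255)
  160.133.64.0/18 (160.133.64.0 - 160.133.127.255)
Total matching entries: 2.

2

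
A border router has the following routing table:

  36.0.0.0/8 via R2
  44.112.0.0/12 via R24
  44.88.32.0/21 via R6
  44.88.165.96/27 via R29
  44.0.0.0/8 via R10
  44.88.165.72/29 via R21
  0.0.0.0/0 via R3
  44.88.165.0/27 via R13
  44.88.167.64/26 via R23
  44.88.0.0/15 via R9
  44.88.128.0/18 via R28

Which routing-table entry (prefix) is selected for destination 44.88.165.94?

44.88.128.0/18

Entries matching 44.88.165.94:
  0.0.0.0/0 (default, matches everything)
  44.0.0.0/8 (44.0.0.0 - 44.255.255.255)
  44.88.0.0/15 (44.88.0.0 - 44.89.255.255)
  44.88.128.0/18 (44.88.128.0 - 44.88.191.255)
Most specific is 44.88.128.0/18.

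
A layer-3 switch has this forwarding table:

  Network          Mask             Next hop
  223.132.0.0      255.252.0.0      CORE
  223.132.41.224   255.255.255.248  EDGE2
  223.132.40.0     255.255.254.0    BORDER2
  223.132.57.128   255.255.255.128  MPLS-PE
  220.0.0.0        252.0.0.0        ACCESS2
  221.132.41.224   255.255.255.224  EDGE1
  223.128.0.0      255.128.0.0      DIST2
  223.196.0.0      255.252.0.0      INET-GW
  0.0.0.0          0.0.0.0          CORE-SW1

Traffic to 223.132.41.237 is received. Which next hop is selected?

BORDER2

Routes whose prefix contains 223.132.41.237:
  0.0.0.0/0 (default, matches everything) -> CORE-SW1
  220.0.0.0/6 (220.0.0.0 - 223.255.255.255) -> ACCESS2
  223.128.0.0/9 (223.128.0.0 - 223.255.255.255) -> DIST2
  223.132.0.0/14 (223.132.0.0 - 223.135.255.255) -> CORE
  223.132.40.0/23 (223.132.40.0 - 223.132.41.255) -> BORDER2
More-specific entries that do NOT match:
  223.132.41.224/29 (223.132.41.224 - 223.132.41.231) does not contain 223.132.41.237
  221.132.41.224/27 (221.132.41.224 - 221.132.41.255) does not contain 223.132.41.237
  223.132.57.128/25 (223.132.57.128 - 223.132.57.255) does not contain 223.132.41.237
Longest matching prefix is /23 -> next hop BORDER2.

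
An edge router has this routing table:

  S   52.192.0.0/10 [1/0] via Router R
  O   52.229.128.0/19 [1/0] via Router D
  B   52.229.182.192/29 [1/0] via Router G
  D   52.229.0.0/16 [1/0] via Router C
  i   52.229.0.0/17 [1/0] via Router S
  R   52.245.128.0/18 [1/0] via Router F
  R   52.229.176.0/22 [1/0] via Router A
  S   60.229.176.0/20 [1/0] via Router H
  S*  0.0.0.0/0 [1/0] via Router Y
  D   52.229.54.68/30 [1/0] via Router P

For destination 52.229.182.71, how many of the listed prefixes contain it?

3

Prefixes containing 52.229.182.71:
  0.0.0.0/0 (default, matches everything)
  52.192.0.0/10 (52.192.0.0 - 52.255.255.255)
  52.229.0.0/16 (52.229.0.0 - 52.229.255.255)
Total matching entries: 3.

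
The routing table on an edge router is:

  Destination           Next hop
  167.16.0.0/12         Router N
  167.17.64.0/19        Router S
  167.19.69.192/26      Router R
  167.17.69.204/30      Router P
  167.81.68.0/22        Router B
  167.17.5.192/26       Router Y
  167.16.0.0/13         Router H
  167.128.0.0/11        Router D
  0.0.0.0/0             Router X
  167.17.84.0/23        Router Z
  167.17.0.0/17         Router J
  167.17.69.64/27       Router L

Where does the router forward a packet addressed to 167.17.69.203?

Routes whose prefix contains 167.17.69.203:
  0.0.0.0/0 (default, matches everything) -> Router X
  167.16.0.0/12 (167.16.0.0 - 167.31.255.255) -> Router N
  167.16.0.0/13 (167.16.0.0 - 167.23.255.255) -> Router H
  167.17.0.0/17 (167.17.0.0 - 167.17.127.255) -> Router J
  167.17.64.0/19 (167.17.64.0 - 167.17.95.255) -> Router S
More-specific entries that do NOT match:
  167.17.69.204/30 (167.17.69.204 - 167.17.69.207) does not contain 167.17.69.203
  167.17.69.64/27 (167.17.69.64 - 167.17.69.95) does not contain 167.17.69.203
  167.19.69.192/26 (167.19.69.192 - 167.19.69.255) does not contain 167.17.69.203
  167.17.5.192/26 (167.17.5.192 - 167.17.5.255) does not contain 167.17.69.203
  167.17.84.0/23 (167.17.84.0 - 167.17.85.255) does not contain 167.17.69.203
  167.81.68.0/22 (167.81.68.0 - 167.81.71.255) does not contain 167.17.69.203
Longest matching prefix is /19 -> next hop Router S.

Router S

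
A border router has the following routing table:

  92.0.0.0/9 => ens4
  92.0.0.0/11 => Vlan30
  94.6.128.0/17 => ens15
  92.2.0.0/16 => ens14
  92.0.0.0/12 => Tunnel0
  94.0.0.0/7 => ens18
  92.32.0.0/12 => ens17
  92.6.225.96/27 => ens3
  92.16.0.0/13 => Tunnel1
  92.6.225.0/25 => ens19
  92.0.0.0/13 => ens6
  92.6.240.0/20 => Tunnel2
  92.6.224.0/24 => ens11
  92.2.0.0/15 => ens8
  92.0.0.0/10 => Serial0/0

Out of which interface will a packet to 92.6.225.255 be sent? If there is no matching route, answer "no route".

Routes whose prefix contains 92.6.225.255:
  92.0.0.0/9 (92.0.0.0 - 92.127.255.255) -> ens4
  92.0.0.0/10 (92.0.0.0 - 92.63.255.255) -> Serial0/0
  92.0.0.0/11 (92.0.0.0 - 92.31.255.255) -> Vlan30
  92.0.0.0/12 (92.0.0.0 - 92.15.255.255) -> Tunnel0
  92.0.0.0/13 (92.0.0.0 - 92.7.255.255) -> ens6
More-specific entries that do NOT match:
  92.6.225.96/27 (92.6.225.96 - 92.6.225.127) does not contain 92.6.225.255
  92.6.225.0/25 (92.6.225.0 - 92.6.225.127) does not contain 92.6.225.255
  92.6.224.0/24 (92.6.224.0 - 92.6.224.255) does not contain 92.6.225.255
  92.6.240.0/20 (92.6.240.0 - 92.6.255.255) does not contain 92.6.225.255
  94.6.128.0/17 (94.6.128.0 - 94.6.255.255) does not contain 92.6.225.255
  92.2.0.0/16 (92.2.0.0 - 92.2.255.255) does not contain 92.6.225.255
  92.2.0.0/15 (92.2.0.0 - 92.3.255.255) does not contain 92.6.225.255
Longest matching prefix is /13 -> interface ens6.

ens6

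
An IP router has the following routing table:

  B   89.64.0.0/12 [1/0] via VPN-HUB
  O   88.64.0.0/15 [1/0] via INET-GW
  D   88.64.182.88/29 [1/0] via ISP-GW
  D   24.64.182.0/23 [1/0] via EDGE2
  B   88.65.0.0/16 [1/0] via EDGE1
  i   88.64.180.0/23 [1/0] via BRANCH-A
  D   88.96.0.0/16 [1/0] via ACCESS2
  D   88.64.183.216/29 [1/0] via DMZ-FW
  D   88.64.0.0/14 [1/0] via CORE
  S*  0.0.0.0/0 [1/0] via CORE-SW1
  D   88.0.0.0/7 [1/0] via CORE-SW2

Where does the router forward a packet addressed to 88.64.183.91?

INET-GW

Routes whose prefix contains 88.64.183.91:
  0.0.0.0/0 (default, matches everything) -> CORE-SW1
  88.0.0.0/7 (88.0.0.0 - 89.255.255.255) -> CORE-SW2
  88.64.0.0/14 (88.64.0.0 - 88.67.255.255) -> CORE
  88.64.0.0/15 (88.64.0.0 - 88.65.255.255) -> INET-GW
More-specific entries that do NOT match:
  88.64.182.88/29 (88.64.182.88 - 88.64.182.95) does not contain 88.64.183.91
  88.64.183.216/29 (88.64.183.216 - 88.64.183.223) does not contain 88.64.183.91
  24.64.182.0/23 (24.64.182.0 - 24.64.183.255) does not contain 88.64.183.91
  88.64.180.0/23 (88.64.180.0 - 88.64.181.255) does not contain 88.64.183.91
  88.65.0.0/16 (88.65.0.0 - 88.65.255.255) does not contain 88.64.183.91
  88.96.0.0/16 (88.96.0.0 - 88.96.255.255) does not contain 88.64.183.91
Longest matching prefix is /15 -> next hop INET-GW.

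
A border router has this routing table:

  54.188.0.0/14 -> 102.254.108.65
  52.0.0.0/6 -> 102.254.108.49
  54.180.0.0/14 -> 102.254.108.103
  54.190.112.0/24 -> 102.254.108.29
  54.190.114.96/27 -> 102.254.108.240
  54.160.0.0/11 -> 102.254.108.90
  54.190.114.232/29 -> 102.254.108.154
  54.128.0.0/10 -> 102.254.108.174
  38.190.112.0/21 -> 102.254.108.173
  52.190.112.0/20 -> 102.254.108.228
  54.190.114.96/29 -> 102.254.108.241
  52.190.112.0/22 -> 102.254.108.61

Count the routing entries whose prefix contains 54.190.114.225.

4

Prefixes containing 54.190.114.225:
  52.0.0.0/6 (52.0.0.0 - 55.255.255.255)
  54.128.0.0/10 (54.128.0.0 - 54.191.255.255)
  54.160.0.0/11 (54.160.0.0 - 54.191.255.255)
  54.188.0.0/14 (54.188.0.0 - 54.191.255.255)
Total matching entries: 4.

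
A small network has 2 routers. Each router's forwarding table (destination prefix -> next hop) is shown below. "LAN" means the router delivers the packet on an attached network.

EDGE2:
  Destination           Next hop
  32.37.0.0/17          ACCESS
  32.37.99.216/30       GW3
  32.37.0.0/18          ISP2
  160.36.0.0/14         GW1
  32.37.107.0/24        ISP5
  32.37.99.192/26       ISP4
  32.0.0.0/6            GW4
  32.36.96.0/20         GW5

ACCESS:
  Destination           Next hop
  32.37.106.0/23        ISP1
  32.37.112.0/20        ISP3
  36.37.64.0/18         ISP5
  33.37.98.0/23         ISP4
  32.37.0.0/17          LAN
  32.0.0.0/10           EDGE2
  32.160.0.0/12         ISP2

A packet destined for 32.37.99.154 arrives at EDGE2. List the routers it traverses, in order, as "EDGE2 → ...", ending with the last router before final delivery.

EDGE2 → ACCESS

At EDGE2: longest match for 32.37.99.154 is 32.37.0.0/17 -> ACCESS
At ACCESS: longest match for 32.37.99.154 is 32.37.0.0/17 -> LAN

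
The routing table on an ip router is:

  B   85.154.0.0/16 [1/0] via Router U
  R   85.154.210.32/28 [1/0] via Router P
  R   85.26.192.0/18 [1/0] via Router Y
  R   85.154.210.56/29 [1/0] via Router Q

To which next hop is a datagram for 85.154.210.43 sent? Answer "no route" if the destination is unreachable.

Router P

Routes whose prefix contains 85.154.210.43:
  85.154.0.0/16 (85.154.0.0 - 85.154.255.255) -> Router U
  85.154.210.32/28 (85.154.210.32 - 85.154.210.47) -> Router P
More-specific entries that do NOT match:
  85.154.210.56/29 (85.154.210.56 - 85.154.210.63) does not contain 85.154.210.43
Longest matching prefix is /28 -> next hop Router P.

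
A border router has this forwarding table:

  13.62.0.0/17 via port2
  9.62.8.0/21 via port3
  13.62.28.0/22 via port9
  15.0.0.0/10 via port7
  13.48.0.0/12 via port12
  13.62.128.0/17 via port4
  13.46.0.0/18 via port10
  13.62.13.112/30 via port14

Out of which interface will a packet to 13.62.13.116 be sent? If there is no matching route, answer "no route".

Routes whose prefix contains 13.62.13.116:
  13.48.0.0/12 (13.48.0.0 - 13.63.255.255) -> port12
  13.62.0.0/17 (13.62.0.0 - 13.62.127.255) -> port2
More-specific entries that do NOT match:
  13.62.13.112/30 (13.62.13.112 - 13.62.13.115) does not contain 13.62.13.116
  13.62.28.0/22 (13.62.28.0 - 13.62.31.255) does not contain 13.62.13.116
  9.62.8.0/21 (9.62.8.0 - 9.62.15.255) does not contain 13.62.13.116
  13.46.0.0/18 (13.46.0.0 - 13.46.63.255) does not contain 13.62.13.116
Longest matching prefix is /17 -> interface port2.

port2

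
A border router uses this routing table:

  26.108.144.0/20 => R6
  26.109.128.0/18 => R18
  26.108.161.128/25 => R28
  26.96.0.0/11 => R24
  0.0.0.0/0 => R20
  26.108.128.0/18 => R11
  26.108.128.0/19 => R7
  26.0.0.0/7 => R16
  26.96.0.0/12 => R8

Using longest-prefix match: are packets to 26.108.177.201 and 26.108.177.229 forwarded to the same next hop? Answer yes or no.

26.108.177.201: longest match 26.108.128.0/18 -> R11
26.108.177.229: longest match 26.108.128.0/18 -> R11

yes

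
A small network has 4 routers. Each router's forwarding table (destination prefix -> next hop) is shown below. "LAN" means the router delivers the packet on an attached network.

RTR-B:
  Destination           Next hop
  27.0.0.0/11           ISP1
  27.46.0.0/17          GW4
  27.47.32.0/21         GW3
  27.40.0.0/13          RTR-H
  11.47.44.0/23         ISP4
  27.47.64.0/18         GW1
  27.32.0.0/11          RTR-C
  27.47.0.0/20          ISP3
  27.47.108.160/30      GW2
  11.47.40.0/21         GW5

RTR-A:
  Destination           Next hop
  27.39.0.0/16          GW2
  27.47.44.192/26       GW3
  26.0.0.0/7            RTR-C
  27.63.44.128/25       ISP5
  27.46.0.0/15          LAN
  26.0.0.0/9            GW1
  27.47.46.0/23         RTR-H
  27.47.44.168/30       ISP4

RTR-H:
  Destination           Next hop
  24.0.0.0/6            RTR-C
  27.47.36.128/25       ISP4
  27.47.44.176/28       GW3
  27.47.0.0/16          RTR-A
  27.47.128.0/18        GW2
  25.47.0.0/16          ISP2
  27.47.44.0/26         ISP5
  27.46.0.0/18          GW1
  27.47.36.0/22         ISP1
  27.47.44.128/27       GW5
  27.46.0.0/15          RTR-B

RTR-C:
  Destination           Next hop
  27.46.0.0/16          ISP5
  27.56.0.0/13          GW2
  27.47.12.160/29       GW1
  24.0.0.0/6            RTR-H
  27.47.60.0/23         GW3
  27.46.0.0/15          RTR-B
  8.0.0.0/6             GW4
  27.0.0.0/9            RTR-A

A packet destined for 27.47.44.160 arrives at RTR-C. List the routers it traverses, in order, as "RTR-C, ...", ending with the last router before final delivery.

At RTR-C: longest match for 27.47.44.160 is 27.46.0.0/15 -> RTR-B
At RTR-B: longest match for 27.47.44.160 is 27.40.0.0/13 -> RTR-H
At RTR-H: longest match for 27.47.44.160 is 27.47.0.0/16 -> RTR-A
At RTR-A: longest match for 27.47.44.160 is 27.46.0.0/15 -> LAN

RTR-C, RTR-B, RTR-H, RTR-A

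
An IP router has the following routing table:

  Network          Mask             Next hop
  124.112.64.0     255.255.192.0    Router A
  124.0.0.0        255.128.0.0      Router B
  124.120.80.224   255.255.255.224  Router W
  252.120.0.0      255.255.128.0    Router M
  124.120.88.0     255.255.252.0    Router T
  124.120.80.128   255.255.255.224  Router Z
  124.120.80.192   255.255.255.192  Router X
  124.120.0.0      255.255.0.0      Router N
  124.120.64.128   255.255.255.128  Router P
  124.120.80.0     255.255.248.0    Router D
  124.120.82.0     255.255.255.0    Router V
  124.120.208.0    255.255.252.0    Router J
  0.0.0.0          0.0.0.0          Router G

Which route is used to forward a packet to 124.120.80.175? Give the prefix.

124.120.80.0/21

Entries matching 124.120.80.175:
  0.0.0.0/0 (default, matches everything)
  124.0.0.0/9 (124.0.0.0 - 124.127.255.255)
  124.120.0.0/16 (124.120.0.0 - 124.120.255.255)
  124.120.80.0/21 (124.120.80.0 - 124.120.87.255)
Most specific is 124.120.80.0/21.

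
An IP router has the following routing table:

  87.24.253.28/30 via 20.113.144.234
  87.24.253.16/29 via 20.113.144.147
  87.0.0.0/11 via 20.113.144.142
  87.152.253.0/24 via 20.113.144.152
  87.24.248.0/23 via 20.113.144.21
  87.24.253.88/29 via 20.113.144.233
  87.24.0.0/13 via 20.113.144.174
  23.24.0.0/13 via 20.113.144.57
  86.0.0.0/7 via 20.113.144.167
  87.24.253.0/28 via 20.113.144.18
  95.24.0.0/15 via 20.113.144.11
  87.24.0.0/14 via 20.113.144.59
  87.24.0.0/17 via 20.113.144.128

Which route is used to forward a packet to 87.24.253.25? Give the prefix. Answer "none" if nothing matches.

Entries matching 87.24.253.25:
  86.0.0.0/7 (86.0.0.0 - 87.255.255.255)
  87.0.0.0/11 (87.0.0.0 - 87.31.255.255)
  87.24.0.0/13 (87.24.0.0 - 87.31.255.255)
  87.24.0.0/14 (87.24.0.0 - 87.27.255.255)
Most specific is 87.24.0.0/14.

87.24.0.0/14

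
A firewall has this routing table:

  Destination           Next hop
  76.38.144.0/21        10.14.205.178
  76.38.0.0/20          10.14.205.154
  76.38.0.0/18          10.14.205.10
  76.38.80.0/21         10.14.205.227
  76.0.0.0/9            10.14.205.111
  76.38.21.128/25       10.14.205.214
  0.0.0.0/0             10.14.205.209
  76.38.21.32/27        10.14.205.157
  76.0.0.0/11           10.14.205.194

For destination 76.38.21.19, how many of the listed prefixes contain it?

3

Prefixes containing 76.38.21.19:
  0.0.0.0/0 (default, matches everything)
  76.0.0.0/9 (76.0.0.0 - 76.127.255.255)
  76.38.0.0/18 (76.38.0.0 - 76.38.63.255)
Total matching entries: 3.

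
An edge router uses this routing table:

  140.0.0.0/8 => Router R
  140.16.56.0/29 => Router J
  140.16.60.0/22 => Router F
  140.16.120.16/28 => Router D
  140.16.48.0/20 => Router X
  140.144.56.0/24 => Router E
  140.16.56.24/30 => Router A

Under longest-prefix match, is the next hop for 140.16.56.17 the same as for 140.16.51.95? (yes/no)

140.16.56.17: longest match 140.16.48.0/20 -> Router X
140.16.51.95: longest match 140.16.48.0/20 -> Router X

yes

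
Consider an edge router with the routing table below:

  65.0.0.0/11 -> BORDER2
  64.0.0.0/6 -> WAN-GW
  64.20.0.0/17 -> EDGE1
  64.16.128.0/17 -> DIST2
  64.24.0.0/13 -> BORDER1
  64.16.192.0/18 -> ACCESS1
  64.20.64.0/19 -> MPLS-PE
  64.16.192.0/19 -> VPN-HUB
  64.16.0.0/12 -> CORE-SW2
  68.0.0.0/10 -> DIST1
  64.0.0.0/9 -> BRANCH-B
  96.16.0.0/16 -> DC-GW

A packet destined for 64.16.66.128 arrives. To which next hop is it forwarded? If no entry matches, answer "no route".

Routes whose prefix contains 64.16.66.128:
  64.0.0.0/6 (64.0.0.0 - 67.255.255.255) -> WAN-GW
  64.0.0.0/9 (64.0.0.0 - 64.127.255.255) -> BRANCH-B
  64.16.0.0/12 (64.16.0.0 - 64.31.255.255) -> CORE-SW2
More-specific entries that do NOT match:
  64.20.64.0/19 (64.20.64.0 - 64.20.95.255) does not contain 64.16.66.128
  64.16.192.0/19 (64.16.192.0 - 64.16.223.255) does not contain 64.16.66.128
  64.16.192.0/18 (64.16.192.0 - 64.16.255.255) does not contain 64.16.66.128
  64.20.0.0/17 (64.20.0.0 - 64.20.127.255) does not contain 64.16.66.128
  64.16.128.0/17 (64.16.128.0 - 64.16.255.255) does not contain 64.16.66.128
  96.16.0.0/16 (96.16.0.0 - 96.16.255.255) does not contain 64.16.66.128
  64.24.0.0/13 (64.24.0.0 - 64.31.255.255) does not contain 64.16.66.128
Longest matching prefix is /12 -> next hop CORE-SW2.

CORE-SW2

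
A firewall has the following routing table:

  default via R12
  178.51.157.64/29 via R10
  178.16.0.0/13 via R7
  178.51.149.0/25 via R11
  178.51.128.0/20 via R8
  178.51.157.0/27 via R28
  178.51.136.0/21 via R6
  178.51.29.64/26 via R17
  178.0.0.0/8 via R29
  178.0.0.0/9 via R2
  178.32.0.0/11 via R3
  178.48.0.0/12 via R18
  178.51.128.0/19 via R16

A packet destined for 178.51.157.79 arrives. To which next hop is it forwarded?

Routes whose prefix contains 178.51.157.79:
  0.0.0.0/0 (default, matches everything) -> R12
  178.0.0.0/8 (178.0.0.0 - 178.255.255.255) -> R29
  178.0.0.0/9 (178.0.0.0 - 178.127.255.255) -> R2
  178.32.0.0/11 (178.32.0.0 - 178.63.255.255) -> R3
  178.48.0.0/12 (178.48.0.0 - 178.63.255.255) -> R18
  178.51.128.0/19 (178.51.128.0 - 178.51.159.255) -> R16
More-specific entries that do NOT match:
  178.51.157.64/29 (178.51.157.64 - 178.51.157.71) does not contain 178.51.157.79
  178.51.157.0/27 (178.51.157.0 - 178.51.157.31) does not contain 178.51.157.79
  178.51.29.64/26 (178.51.29.64 - 178.51.29.127) does not contain 178.51.157.79
  178.51.149.0/25 (178.51.149.0 - 178.51.149.127) does not contain 178.51.157.79
  178.51.136.0/21 (178.51.136.0 - 178.51.143.255) does not contain 178.51.157.79
  178.51.128.0/20 (178.51.128.0 - 178.51.143.255) does not contain 178.51.157.79
Longest matching prefix is /19 -> next hop R16.

R16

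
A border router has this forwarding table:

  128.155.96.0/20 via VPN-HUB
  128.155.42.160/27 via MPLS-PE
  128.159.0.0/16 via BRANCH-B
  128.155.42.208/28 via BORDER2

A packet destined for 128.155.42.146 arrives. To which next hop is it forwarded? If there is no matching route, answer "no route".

No entry's prefix contains 128.155.42.146; there is no default route.

no route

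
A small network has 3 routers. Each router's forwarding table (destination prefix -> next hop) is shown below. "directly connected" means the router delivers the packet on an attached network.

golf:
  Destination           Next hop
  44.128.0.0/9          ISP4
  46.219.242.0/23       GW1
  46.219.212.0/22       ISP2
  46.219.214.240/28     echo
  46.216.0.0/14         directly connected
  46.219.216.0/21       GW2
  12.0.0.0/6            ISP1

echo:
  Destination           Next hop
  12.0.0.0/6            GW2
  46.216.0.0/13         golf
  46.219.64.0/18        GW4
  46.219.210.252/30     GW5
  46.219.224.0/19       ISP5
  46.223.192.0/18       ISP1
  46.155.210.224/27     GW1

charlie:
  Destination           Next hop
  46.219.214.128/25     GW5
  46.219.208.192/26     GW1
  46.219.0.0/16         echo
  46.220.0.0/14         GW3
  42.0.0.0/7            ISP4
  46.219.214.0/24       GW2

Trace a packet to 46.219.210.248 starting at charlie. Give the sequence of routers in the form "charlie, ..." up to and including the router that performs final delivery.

charlie, echo, golf

At charlie: longest match for 46.219.210.248 is 46.219.0.0/16 -> echo
At echo: longest match for 46.219.210.248 is 46.216.0.0/13 -> golf
At golf: longest match for 46.219.210.248 is 46.216.0.0/14 -> directly connected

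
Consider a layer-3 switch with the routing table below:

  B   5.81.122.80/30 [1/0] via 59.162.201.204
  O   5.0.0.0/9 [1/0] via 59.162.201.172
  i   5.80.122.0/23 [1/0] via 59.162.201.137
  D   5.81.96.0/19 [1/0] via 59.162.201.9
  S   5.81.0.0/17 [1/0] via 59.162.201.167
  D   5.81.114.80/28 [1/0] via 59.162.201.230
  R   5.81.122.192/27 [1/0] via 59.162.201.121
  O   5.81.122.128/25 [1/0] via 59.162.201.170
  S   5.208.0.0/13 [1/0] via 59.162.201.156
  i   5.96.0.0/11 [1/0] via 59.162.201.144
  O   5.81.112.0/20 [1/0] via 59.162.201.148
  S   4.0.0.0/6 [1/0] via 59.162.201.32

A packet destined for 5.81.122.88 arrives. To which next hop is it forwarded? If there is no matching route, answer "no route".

Routes whose prefix contains 5.81.122.88:
  4.0.0.0/6 (4.0.0.0 - 7.255.255.255) -> 59.162.201.32
  5.0.0.0/9 (5.0.0.0 - 5.127.255.255) -> 59.162.201.172
  5.81.0.0/17 (5.81.0.0 - 5.81.127.255) -> 59.162.201.167
  5.81.96.0/19 (5.81.96.0 - 5.81.127.255) -> 59.162.201.9
  5.81.112.0/20 (5.81.112.0 - 5.81.127.255) -> 59.162.201.148
More-specific entries that do NOT match:
  5.81.122.80/30 (5.81.122.80 - 5.81.122.83) does not contain 5.81.122.88
  5.81.114.80/28 (5.81.114.80 - 5.81.114.95) does not contain 5.81.122.88
  5.81.122.192/27 (5.81.122.192 - 5.81.122.223) does not contain 5.81.122.88
  5.81.122.128/25 (5.81.122.128 - 5.81.122.255) does not contain 5.81.122.88
  5.80.122.0/23 (5.80.122.0 - 5.80.123.255) does not contain 5.81.122.88
Longest matching prefix is /20 -> next hop 59.162.201.148.

59.162.201.148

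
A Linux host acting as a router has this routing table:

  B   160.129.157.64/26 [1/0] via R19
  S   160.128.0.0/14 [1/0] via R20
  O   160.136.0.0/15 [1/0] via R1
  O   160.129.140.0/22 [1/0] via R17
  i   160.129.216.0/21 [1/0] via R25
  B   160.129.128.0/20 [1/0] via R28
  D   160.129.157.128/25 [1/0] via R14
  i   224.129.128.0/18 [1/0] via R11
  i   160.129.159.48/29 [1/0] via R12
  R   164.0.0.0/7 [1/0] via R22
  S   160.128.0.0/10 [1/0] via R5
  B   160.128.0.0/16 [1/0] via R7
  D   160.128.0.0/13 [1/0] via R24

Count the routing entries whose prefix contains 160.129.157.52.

Prefixes containing 160.129.157.52:
  160.128.0.0/10 (160.128.0.0 - 160.191.255.255)
  160.128.0.0/13 (160.128.0.0 - 160.135.255.255)
  160.128.0.0/14 (160.128.0.0 - 160.131.255.255)
Total matching entries: 3.

3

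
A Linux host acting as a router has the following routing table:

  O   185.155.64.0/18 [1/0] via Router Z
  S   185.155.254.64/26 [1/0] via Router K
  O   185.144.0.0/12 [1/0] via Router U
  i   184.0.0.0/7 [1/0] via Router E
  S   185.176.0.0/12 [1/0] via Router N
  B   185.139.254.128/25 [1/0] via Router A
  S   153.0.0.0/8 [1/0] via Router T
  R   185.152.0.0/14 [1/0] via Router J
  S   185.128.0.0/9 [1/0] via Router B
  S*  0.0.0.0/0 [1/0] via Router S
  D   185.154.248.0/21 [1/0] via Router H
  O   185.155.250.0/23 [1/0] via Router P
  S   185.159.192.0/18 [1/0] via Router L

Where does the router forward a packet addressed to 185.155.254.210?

Routes whose prefix contains 185.155.254.210:
  0.0.0.0/0 (default, matches everything) -> Router S
  184.0.0.0/7 (184.0.0.0 - 185.255.255.255) -> Router E
  185.128.0.0/9 (185.128.0.0 - 185.255.255.255) -> Router B
  185.144.0.0/12 (185.144.0.0 - 185.159.255.255) -> Router U
  185.152.0.0/14 (185.152.0.0 - 185.155.255.255) -> Router J
More-specific entries that do NOT match:
  185.155.254.64/26 (185.155.254.64 - 185.155.254.127) does not contain 185.155.254.210
  185.139.254.128/25 (185.139.254.128 - 185.139.254.255) does not contain 185.155.254.210
  185.155.250.0/23 (185.155.250.0 - 185.155.251.255) does not contain 185.155.254.210
  185.154.248.0/21 (185.154.248.0 - 185.154.255.255) does not contain 185.155.254.210
  185.155.64.0/18 (185.155.64.0 - 185.155.127.255) does not contain 185.155.254.210
  185.159.192.0/18 (185.159.192.0 - 185.159.255.255) does not contain 185.155.254.210
Longest matching prefix is /14 -> next hop Router J.

Router J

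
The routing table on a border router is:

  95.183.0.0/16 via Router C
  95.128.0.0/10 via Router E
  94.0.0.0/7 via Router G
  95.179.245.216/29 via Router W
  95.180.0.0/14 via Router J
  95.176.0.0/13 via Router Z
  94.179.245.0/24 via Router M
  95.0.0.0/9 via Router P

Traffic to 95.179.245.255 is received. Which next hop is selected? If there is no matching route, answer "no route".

Router Z

Routes whose prefix contains 95.179.245.255:
  94.0.0.0/7 (94.0.0.0 - 95.255.255.255) -> Router G
  95.128.0.0/10 (95.128.0.0 - 95.191.255.255) -> Router E
  95.176.0.0/13 (95.176.0.0 - 95.183.255.255) -> Router Z
More-specific entries that do NOT match:
  95.179.245.216/29 (95.179.245.216 - 95.179.245.223) does not contain 95.179.245.255
  94.179.245.0/24 (94.179.245.0 - 94.179.245.255) does not contain 95.179.245.255
  95.183.0.0/16 (95.183.0.0 - 95.183.255.255) does not contain 95.179.245.255
  95.180.0.0/14 (95.180.0.0 - 95.183.255.255) does not contain 95.179.245.255
Longest matching prefix is /13 -> next hop Router Z.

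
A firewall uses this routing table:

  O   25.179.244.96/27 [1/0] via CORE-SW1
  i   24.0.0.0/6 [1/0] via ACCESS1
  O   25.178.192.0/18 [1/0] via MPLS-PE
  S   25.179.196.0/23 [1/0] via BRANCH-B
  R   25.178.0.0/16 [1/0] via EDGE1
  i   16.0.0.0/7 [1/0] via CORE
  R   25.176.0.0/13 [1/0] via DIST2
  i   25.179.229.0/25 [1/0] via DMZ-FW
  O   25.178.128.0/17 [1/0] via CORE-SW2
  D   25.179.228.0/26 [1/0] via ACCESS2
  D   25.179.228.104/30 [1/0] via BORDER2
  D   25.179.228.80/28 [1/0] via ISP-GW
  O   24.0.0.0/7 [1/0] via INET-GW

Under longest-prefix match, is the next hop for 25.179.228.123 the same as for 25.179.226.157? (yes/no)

yes

25.179.228.123: longest match 25.176.0.0/13 -> DIST2
25.179.226.157: longest match 25.176.0.0/13 -> DIST2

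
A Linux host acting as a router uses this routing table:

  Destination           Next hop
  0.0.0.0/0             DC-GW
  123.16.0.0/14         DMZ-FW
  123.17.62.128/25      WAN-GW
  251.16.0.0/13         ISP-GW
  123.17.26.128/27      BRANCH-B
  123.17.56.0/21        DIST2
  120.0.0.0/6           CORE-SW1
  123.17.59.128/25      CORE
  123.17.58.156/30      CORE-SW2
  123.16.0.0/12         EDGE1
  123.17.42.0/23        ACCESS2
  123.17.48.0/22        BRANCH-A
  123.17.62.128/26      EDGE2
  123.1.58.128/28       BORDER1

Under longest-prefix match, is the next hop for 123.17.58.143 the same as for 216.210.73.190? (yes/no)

no

123.17.58.143: longest match 123.17.56.0/21 -> DIST2
216.210.73.190: longest match 0.0.0.0/0 -> DC-GW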